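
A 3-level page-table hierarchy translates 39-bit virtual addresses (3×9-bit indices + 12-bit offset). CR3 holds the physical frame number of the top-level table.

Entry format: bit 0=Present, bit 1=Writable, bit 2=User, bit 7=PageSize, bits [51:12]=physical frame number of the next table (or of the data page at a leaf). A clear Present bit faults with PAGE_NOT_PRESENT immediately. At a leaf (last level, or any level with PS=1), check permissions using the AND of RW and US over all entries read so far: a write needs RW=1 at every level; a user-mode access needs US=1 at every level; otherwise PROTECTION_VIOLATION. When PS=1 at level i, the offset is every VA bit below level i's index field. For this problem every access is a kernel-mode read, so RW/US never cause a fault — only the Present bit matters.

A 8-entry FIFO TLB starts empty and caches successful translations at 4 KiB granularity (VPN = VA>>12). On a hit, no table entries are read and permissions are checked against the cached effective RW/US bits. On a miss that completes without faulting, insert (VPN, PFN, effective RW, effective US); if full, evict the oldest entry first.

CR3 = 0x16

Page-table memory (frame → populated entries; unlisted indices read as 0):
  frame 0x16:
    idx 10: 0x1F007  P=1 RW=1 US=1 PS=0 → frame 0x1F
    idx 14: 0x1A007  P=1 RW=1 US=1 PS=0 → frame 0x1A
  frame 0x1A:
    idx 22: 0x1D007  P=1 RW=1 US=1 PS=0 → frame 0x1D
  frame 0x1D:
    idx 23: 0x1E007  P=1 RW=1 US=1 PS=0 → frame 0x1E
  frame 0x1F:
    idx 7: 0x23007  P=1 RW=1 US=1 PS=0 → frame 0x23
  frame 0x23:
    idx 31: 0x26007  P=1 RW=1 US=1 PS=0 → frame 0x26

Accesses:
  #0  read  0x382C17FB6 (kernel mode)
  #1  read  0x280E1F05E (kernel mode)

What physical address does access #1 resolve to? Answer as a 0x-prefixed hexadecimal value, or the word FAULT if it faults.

Trace:
#0 VA=0x382C17FB6 (r,kernel):
  L0 @0x16[14] → 0x1A007  P=1,RW=1,US=1,PS=0
  L1 @0x1A[22] → 0x1D007  P=1,RW=1,US=1,PS=0
  L2 @0x1D[23] → 0x1E007  P=1,RW=1,US=1,PS=0
  → PA=0x1EFB6  (3 entries read)
#1 VA=0x280E1F05E (r,kernel):
  L0 @0x16[10] → 0x1F007  P=1,RW=1,US=1,PS=0
  L1 @0x1F[7] → 0x23007  P=1,RW=1,US=1,PS=0
  L2 @0x23[31] → 0x26007  P=1,RW=1,US=1,PS=0
  → PA=0x2605E  (3 entries read)

Access #1 PA: 0x2605E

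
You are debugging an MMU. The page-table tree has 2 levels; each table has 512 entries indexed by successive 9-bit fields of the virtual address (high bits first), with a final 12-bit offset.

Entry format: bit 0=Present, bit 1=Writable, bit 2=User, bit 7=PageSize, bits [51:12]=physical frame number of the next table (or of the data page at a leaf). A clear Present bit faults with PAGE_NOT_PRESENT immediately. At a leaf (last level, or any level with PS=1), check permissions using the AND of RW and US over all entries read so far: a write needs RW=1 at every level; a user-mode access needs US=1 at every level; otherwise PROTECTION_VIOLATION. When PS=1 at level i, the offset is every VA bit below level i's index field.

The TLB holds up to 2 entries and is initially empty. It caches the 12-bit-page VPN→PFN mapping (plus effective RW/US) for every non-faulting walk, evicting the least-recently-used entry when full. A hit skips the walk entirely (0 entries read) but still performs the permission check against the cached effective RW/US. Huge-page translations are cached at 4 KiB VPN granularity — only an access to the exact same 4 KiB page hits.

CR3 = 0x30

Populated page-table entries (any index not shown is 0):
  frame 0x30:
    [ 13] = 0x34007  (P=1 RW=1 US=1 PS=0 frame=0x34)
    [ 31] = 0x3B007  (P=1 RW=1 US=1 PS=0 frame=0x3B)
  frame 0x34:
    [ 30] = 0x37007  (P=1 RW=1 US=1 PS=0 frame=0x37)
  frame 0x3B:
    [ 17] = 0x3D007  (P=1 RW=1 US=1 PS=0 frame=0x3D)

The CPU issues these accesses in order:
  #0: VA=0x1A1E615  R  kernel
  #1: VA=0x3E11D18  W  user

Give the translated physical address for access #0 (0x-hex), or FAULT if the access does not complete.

Walk each access:
#0 VA=0x1A1E615 (r,kernel):
  L0 @0x30[13] → 0x34007  P=1,RW=1,US=1,PS=0
  L1 @0x34[30] → 0x37007  P=1,RW=1,US=1,PS=0
  ⇒ phys 0x37615  [2 reads]
#1 VA=0x3E11D18 (w,user):
  L0 @0x30[31] → 0x3B007  P=1,RW=1,US=1,PS=0
  L1 @0x3B[17] → 0x3D007  P=1,RW=1,US=1,PS=0
  ⇒ phys 0x3DD18  [2 reads]

Access #0 PA: 0x37615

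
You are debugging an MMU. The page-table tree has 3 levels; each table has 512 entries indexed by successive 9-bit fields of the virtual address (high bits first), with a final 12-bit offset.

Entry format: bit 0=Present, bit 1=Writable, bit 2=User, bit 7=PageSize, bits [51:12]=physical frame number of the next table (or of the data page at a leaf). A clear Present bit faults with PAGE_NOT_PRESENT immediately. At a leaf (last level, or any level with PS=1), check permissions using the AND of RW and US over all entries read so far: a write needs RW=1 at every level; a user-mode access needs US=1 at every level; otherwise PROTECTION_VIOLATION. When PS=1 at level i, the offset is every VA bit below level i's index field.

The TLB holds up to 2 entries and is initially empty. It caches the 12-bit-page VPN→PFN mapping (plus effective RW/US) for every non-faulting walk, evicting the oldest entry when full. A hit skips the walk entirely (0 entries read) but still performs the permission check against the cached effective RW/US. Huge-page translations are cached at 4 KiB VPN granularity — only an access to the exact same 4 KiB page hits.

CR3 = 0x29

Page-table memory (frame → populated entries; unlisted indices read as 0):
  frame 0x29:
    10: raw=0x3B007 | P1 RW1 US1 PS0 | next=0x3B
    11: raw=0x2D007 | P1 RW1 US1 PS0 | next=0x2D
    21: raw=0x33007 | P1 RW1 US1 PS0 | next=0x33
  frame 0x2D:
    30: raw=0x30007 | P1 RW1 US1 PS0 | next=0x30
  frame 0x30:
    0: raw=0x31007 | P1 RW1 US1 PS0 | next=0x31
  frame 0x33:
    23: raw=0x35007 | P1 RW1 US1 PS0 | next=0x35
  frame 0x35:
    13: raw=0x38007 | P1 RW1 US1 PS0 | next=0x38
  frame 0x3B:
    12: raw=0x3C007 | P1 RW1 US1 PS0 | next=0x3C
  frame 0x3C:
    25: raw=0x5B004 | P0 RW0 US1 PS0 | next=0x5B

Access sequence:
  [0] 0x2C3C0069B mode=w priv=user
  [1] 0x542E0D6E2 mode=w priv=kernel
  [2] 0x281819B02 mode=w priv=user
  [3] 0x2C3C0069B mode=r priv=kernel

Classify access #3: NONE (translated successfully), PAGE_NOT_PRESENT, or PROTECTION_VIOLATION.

Per-access translation:
#0 VA=0x2C3C0069B (w,user):
  [0] read 0x29 idx=11: raw=0x2D007 flags P=1 W=1 U=1 S=0
  [1] read 0x2D idx=30: raw=0x30007 flags P=1 W=1 U=1 S=0
  [2] read 0x30 idx=0: raw=0x31007 flags P=1 W=1 U=1 S=0
  ✓ 0x3169B  — 3 lookups
#1 VA=0x542E0D6E2 (w,kernel):
  [0] read 0x29 idx=21: raw=0x33007 flags P=1 W=1 U=1 S=0
  [1] read 0x33 idx=23: raw=0x35007 flags P=1 W=1 U=1 S=0
  [2] read 0x35 idx=13: raw=0x38007 flags P=1 W=1 U=1 S=0
  ✓ 0x386E2  — 3 lookups
#2 VA=0x281819B02 (w,user):
  [0] read 0x29 idx=10: raw=0x3B007 flags P=1 W=1 U=1 S=0
  [1] read 0x3B idx=12: raw=0x3C007 flags P=1 W=1 U=1 S=0
  [2] read 0x3C idx=25: raw=0x5B004 flags P=0 W=0 U=1 S=0
  → PAGE_NOT_PRESENT  (3 entries read)
#3 VA=0x2C3C0069B (r,kernel):
  TLB hit vpn=0x2C3C00 → PA=0x3169B

Access #3 fault: NONE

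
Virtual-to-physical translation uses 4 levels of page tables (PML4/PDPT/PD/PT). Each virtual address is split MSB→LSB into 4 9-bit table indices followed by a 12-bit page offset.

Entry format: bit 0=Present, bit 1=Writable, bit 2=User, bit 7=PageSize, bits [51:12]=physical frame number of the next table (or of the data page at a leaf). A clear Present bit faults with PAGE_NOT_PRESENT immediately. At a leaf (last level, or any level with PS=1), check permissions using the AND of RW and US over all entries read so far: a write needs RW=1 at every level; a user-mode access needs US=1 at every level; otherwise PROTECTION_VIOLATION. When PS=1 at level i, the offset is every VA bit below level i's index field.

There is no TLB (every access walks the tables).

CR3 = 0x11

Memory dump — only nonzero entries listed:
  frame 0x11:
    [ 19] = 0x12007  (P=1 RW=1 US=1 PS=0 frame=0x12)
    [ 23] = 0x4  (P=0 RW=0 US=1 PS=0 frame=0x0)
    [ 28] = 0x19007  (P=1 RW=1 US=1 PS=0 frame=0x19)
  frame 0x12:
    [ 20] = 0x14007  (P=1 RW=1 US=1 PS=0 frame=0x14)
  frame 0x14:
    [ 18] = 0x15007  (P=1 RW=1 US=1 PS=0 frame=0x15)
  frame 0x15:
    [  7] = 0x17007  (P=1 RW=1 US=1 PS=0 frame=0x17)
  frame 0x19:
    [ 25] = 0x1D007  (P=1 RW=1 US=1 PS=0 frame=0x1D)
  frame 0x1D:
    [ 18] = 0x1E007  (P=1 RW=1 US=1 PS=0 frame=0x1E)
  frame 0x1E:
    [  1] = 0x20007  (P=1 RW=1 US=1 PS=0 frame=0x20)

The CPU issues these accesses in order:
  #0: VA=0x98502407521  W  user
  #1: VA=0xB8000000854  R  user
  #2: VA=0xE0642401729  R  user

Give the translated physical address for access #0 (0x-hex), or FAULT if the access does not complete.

Walk each access:
#0 VA=0x98502407521 (w,user):
  lvl0: tbl 0x11, slot 19 ⇒ 0x12007 (P1/RW1/US1/PS0)
  lvl1: tbl 0x12, slot 20 ⇒ 0x14007 (P1/RW1/US1/PS0)
  lvl2: tbl 0x14, slot 18 ⇒ 0x15007 (P1/RW1/US1/PS0)
  lvl3: tbl 0x15, slot 7 ⇒ 0x17007 (P1/RW1/US1/PS0)
  → PA=0x17521  (4 entries read)
#1 VA=0xB8000000854 (r,user):
  lvl0: tbl 0x11, slot 23 ⇒ 0x4 (P0/RW0/US1/PS0)
  ✗ PAGE_NOT_PRESENT  [1 reads]
#2 VA=0xE0642401729 (r,user):
  lvl0: tbl 0x11, slot 28 ⇒ 0x19007 (P1/RW1/US1/PS0)
  lvl1: tbl 0x19, slot 25 ⇒ 0x1D007 (P1/RW1/US1/PS0)
  lvl2: tbl 0x1D, slot 18 ⇒ 0x1E007 (P1/RW1/US1/PS0)
  lvl3: tbl 0x1E, slot 1 ⇒ 0x20007 (P1/RW1/US1/PS0)
  → PA=0x20729  (4 entries read)

Access #0 PA: 0x17521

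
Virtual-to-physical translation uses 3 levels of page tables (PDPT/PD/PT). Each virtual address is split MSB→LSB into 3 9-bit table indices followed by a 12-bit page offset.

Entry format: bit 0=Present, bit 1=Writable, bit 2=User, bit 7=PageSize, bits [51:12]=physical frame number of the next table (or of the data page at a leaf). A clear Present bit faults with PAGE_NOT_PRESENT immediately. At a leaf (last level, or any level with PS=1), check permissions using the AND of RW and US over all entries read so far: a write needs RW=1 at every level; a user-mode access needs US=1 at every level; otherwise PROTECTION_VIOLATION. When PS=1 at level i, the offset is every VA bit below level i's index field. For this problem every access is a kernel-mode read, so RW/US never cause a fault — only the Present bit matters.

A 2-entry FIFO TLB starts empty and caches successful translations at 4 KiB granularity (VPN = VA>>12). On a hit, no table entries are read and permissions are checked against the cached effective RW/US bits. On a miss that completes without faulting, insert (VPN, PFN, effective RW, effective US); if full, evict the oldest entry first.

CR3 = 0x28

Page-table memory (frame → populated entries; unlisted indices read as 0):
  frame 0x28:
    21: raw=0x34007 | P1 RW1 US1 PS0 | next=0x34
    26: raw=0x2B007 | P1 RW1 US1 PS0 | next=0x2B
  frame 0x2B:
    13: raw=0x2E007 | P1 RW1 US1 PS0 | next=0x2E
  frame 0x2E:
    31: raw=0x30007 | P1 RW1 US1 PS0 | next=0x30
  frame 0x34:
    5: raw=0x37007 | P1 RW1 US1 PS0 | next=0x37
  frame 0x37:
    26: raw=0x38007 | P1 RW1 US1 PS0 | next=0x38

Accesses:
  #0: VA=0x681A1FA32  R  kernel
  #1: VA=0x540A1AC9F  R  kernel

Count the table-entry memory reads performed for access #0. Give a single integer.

Trace:
#0 VA=0x681A1FA32 (r,kernel):
  L0 @0x28[26] → 0x2B007  P=1,RW=1,US=1,PS=0
  L1 @0x2B[13] → 0x2E007  P=1,RW=1,US=1,PS=0
  L2 @0x2E[31] → 0x30007  P=1,RW=1,US=1,PS=0
  ✓ 0x30A32  — 3 lookups
#1 VA=0x540A1AC9F (r,kernel):
  L0 @0x28[21] → 0x34007  P=1,RW=1,US=1,PS=0
  L1 @0x34[5] → 0x37007  P=1,RW=1,US=1,PS=0
  L2 @0x37[26] → 0x38007  P=1,RW=1,US=1,PS=0
  ✓ 0x38C9F  — 3 lookups

Entries read for #0: 3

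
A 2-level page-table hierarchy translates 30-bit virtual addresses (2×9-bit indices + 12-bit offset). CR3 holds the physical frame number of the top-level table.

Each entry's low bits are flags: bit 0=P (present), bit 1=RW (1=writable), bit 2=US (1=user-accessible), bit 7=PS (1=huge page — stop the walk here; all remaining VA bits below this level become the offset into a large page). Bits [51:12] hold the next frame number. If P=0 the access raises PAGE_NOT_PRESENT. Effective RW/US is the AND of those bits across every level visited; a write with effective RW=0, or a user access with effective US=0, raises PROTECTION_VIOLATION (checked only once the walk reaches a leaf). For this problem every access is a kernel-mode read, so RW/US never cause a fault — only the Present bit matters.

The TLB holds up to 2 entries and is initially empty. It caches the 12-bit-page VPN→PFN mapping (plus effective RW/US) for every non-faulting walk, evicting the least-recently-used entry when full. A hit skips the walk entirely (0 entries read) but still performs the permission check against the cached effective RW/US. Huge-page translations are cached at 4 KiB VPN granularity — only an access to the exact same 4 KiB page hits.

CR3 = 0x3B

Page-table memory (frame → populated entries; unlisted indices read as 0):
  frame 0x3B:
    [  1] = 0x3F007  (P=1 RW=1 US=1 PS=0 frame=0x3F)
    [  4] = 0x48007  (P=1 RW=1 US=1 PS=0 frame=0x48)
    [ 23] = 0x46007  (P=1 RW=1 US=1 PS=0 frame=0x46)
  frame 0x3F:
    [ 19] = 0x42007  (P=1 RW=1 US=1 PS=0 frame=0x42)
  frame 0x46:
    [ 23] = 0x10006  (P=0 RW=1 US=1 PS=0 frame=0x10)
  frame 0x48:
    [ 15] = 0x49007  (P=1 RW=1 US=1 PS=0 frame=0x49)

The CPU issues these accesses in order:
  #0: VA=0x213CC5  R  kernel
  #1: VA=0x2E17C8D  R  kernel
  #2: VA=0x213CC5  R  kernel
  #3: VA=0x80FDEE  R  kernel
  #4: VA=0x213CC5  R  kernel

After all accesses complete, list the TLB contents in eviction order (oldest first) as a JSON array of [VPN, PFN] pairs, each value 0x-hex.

Per-access translation:
#0 VA=0x213CC5 (r,kernel):
  L0: frame=0x3B idx=1 entry=0x3F007 [P=1 RW=1 US=1 PS=0]
  L1: frame=0x3F idx=19 entry=0x42007 [P=1 RW=1 US=1 PS=0]
  ⇒ phys 0x42CC5  [2 reads]
#1 VA=0x2E17C8D (r,kernel):
  L0: frame=0x3B idx=23 entry=0x46007 [P=1 RW=1 US=1 PS=0]
  L1: frame=0x46 idx=23 entry=0x10006 [P=0 RW=1 US=1 PS=0]
  ⇒ fault: PAGE_NOT_PRESENT  — 2 lookups
#2 VA=0x213CC5 (r,kernel):
  TLB hit vpn=0x213 → PA=0x42CC5
#3 VA=0x80FDEE (r,kernel):
  L0: frame=0x3B idx=4 entry=0x48007 [P=1 RW=1 US=1 PS=0]
  L1: frame=0x48 idx=15 entry=0x49007 [P=1 RW=1 US=1 PS=0]
  ⇒ phys 0x49DEE  [2 reads]
#4 VA=0x213CC5 (r,kernel):
  TLB hit vpn=0x213 → PA=0x42CC5

TLB: [["0x80F", "0x49"], ["0x213", "0x42"]]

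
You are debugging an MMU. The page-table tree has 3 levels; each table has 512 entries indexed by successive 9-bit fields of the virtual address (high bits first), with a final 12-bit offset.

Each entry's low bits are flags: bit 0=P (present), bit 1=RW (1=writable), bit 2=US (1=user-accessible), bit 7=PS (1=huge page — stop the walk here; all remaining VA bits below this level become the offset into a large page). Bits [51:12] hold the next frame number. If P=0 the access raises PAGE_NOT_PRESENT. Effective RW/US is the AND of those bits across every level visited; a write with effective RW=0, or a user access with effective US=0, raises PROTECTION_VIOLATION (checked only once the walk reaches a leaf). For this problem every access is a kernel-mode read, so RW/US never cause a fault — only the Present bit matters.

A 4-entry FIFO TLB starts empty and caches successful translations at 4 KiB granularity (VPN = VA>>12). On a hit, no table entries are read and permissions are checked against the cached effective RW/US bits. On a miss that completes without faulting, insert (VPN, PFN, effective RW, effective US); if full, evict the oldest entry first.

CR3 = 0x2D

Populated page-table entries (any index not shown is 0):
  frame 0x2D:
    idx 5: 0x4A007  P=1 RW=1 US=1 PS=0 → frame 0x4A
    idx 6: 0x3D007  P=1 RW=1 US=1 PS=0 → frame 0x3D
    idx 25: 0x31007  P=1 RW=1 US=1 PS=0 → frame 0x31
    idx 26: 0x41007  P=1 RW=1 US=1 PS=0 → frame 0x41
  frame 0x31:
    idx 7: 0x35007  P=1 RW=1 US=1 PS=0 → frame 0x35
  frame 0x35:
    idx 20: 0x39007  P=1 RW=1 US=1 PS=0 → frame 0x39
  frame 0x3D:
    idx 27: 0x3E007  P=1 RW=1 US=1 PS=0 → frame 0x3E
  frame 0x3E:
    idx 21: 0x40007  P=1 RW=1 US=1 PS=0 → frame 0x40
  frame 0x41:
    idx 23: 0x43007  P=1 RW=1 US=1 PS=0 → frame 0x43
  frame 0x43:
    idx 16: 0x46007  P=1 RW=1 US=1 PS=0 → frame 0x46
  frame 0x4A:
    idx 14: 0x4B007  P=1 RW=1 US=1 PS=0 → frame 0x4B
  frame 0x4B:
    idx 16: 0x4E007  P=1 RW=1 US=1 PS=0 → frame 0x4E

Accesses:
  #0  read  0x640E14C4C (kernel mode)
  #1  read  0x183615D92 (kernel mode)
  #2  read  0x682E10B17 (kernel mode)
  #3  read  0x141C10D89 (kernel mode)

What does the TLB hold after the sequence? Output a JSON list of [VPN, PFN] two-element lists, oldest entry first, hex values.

Walk each access:
#0 VA=0x640E14C4C (r,kernel):
  lvl0: tbl 0x2D, slot 25 ⇒ 0x31007 (P1/RW1/US1/PS0)
  lvl1: tbl 0x31, slot 7 ⇒ 0x35007 (P1/RW1/US1/PS0)
  lvl2: tbl 0x35, slot 20 ⇒ 0x39007 (P1/RW1/US1/PS0)
  ✓ 0x39C4C  — 3 lookups
#1 VA=0x183615D92 (r,kernel):
  lvl0: tbl 0x2D, slot 6 ⇒ 0x3D007 (P1/RW1/US1/PS0)
  lvl1: tbl 0x3D, slot 27 ⇒ 0x3E007 (P1/RW1/US1/PS0)
  lvl2: tbl 0x3E, slot 21 ⇒ 0x40007 (P1/RW1/US1/PS0)
  ✓ 0x40D92  — 3 lookups
#2 VA=0x682E10B17 (r,kernel):
  lvl0: tbl 0x2D, slot 26 ⇒ 0x41007 (P1/RW1/US1/PS0)
  lvl1: tbl 0x41, slot 23 ⇒ 0x43007 (P1/RW1/US1/PS0)
  lvl2: tbl 0x43, slot 16 ⇒ 0x46007 (P1/RW1/US1/PS0)
  ✓ 0x46B17  — 3 lookups
#3 VA=0x141C10D89 (r,kernel):
  lvl0: tbl 0x2D, slot 5 ⇒ 0x4A007 (P1/RW1/US1/PS0)
  lvl1: tbl 0x4A, slot 14 ⇒ 0x4B007 (P1/RW1/US1/PS0)
  lvl2: tbl 0x4B, slot 16 ⇒ 0x4E007 (P1/RW1/US1/PS0)
  ✓ 0x4ED89  — 3 lookups

TLB: [["0x640E14", "0x39"], ["0x183615", "0x40"], ["0x682E10", "0x46"], ["0x141C10", "0x4E"]]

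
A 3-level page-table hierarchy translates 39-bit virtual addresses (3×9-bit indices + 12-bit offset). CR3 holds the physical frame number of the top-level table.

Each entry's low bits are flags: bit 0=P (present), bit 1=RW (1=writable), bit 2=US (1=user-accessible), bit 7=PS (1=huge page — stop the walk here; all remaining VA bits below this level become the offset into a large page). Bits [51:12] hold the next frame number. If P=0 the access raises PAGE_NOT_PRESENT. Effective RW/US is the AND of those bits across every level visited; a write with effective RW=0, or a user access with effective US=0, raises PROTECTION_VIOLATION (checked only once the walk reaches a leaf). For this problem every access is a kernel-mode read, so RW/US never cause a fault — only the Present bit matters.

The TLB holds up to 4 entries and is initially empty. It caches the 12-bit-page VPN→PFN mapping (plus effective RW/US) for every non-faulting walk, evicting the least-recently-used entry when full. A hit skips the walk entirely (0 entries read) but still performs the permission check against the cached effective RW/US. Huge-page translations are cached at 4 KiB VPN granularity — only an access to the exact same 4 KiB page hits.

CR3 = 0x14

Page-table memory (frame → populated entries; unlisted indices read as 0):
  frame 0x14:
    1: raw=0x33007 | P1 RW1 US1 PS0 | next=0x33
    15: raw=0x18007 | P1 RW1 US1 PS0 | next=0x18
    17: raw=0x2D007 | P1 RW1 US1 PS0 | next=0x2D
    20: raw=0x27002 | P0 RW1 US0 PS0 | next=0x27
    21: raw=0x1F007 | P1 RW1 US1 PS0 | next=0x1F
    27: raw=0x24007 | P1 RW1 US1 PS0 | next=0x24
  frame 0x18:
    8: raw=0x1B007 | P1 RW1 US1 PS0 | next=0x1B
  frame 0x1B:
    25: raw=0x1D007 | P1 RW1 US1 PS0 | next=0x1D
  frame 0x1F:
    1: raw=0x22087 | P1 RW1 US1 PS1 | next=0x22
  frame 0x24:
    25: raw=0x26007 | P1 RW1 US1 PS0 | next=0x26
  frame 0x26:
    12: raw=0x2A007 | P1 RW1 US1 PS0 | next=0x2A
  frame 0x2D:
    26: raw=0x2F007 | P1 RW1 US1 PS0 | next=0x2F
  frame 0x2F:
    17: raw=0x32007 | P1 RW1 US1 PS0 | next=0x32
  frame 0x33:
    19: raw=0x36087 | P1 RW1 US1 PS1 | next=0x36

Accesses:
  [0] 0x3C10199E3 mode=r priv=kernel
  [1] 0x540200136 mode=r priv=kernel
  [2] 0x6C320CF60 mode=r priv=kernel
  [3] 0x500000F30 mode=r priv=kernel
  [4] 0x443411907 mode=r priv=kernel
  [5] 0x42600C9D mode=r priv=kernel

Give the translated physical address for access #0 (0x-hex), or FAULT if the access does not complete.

Per-access translation:
#0 VA=0x3C10199E3 (r,kernel):
  L0 @0x14[15] → 0x18007  P=1,RW=1,US=1,PS=0
  L1 @0x18[8] → 0x1B007  P=1,RW=1,US=1,PS=0
  L2 @0x1B[25] → 0x1D007  P=1,RW=1,US=1,PS=0
  ⇒ phys 0x1D9E3  [3 reads]
#1 VA=0x540200136 (r,kernel):
  L0 @0x14[21] → 0x1F007  P=1,RW=1,US=1,PS=0
  L1 @0x1F[1] → 0x22087  P=1,RW=1,US=1,PS=1
  ⇒ phys 0x22136 (huge @L1)  [2 reads]
#2 VA=0x6C320CF60 (r,kernel):
  L0 @0x14[27] → 0x24007  P=1,RW=1,US=1,PS=0
  L1 @0x24[25] → 0x26007  P=1,RW=1,US=1,PS=0
  L2 @0x26[12] → 0x2A007  P=1,RW=1,US=1,PS=0
  ⇒ phys 0x2AF60  [3 reads]
#3 VA=0x500000F30 (r,kernel):
  L0 @0x14[20] → 0x27002  P=0,RW=1,US=0,PS=0
  ⇒ fault: PAGE_NOT_PRESENT  — 1 lookups
#4 VA=0x443411907 (r,kernel):
  L0 @0x14[17] → 0x2D007  P=1,RW=1,US=1,PS=0
  L1 @0x2D[26] → 0x2F007  P=1,RW=1,US=1,PS=0
  L2 @0x2F[17] → 0x32007  P=1,RW=1,US=1,PS=0
  ⇒ phys 0x32907  [3 reads]
#5 VA=0x42600C9D (r,kernel):
  L0 @0x14[1] → 0x33007  P=1,RW=1,US=1,PS=0
  L1 @0x33[19] → 0x36087  P=1,RW=1,US=1,PS=1
  ⇒ phys 0x36C9D (huge @L1)  [2 reads]

Access #0 PA: 0x1D9E3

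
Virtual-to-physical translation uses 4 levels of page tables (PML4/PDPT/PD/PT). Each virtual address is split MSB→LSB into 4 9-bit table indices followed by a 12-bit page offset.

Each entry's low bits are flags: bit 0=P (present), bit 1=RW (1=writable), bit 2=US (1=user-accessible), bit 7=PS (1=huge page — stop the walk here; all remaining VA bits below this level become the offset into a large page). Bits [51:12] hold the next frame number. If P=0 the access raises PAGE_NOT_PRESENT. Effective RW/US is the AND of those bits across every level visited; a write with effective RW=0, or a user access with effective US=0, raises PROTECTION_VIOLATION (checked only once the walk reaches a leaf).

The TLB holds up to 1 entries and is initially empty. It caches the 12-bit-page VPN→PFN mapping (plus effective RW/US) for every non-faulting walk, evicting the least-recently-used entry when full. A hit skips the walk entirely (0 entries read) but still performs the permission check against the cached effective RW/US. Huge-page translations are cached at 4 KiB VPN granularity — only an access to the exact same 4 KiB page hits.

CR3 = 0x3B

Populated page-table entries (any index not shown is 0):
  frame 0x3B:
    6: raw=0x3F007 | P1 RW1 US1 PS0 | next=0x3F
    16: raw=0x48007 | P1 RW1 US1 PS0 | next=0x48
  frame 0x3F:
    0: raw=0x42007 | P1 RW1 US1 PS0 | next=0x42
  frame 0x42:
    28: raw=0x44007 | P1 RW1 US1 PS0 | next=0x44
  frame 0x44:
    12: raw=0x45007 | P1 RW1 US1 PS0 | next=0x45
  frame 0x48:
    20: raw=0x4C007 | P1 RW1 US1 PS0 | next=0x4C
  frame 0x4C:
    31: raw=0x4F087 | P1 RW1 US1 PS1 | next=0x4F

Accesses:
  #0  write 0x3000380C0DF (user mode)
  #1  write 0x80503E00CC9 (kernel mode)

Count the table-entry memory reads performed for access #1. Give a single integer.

Walk each access:
#0 VA=0x3000380C0DF (w,user):
  [0] read 0x3B idx=6: raw=0x3F007 flags P=1 W=1 U=1 S=0
  [1] read 0x3F idx=0: raw=0x42007 flags P=1 W=1 U=1 S=0
  [2] read 0x42 idx=28: raw=0x44007 flags P=1 W=1 U=1 S=0
  [3] read 0x44 idx=12: raw=0x45007 flags P=1 W=1 U=1 S=0
  → PA=0x450DF  (4 entries read)
#1 VA=0x80503E00CC9 (w,kernel):
  [0] read 0x3B idx=16: raw=0x48007 flags P=1 W=1 U=1 S=0
  [1] read 0x48 idx=20: raw=0x4C007 flags P=1 W=1 U=1 S=0
  [2] read 0x4C idx=31: raw=0x4F087 flags P=1 W=1 U=1 S=1
  → PA=0x4FCC9 (huge @L2)  (3 entries read)

Entries read for #1: 3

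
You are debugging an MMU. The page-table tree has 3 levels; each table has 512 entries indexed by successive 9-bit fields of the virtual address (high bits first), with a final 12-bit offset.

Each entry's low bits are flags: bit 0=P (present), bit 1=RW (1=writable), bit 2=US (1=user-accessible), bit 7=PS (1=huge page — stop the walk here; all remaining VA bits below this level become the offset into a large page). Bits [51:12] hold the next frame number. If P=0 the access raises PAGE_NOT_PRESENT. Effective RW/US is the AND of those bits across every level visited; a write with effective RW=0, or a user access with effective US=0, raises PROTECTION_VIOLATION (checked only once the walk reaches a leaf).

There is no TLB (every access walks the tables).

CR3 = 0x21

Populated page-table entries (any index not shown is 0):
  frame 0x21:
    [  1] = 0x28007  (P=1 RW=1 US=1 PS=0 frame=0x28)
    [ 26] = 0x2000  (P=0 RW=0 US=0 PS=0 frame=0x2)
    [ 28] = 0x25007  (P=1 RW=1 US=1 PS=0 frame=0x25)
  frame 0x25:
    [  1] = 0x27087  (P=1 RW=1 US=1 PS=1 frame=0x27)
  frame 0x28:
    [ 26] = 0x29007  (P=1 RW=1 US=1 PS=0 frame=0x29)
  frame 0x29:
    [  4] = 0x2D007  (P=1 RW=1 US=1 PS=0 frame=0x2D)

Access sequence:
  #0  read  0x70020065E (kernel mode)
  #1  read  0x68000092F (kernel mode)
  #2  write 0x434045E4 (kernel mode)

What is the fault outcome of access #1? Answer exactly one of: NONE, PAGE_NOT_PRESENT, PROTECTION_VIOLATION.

Walk each access:
#0 VA=0x70020065E (r,kernel):
  L0: frame=0x21 idx=28 entry=0x25007 [P=1 RW=1 US=1 PS=0]
  L1: frame=0x25 idx=1 entry=0x27087 [P=1 RW=1 US=1 PS=1]
  ⇒ phys 0x2765E (huge @L1)  [2 reads]
#1 VA=0x68000092F (r,kernel):
  L0: frame=0x21 idx=26 entry=0x2000 [P=0 RW=0 US=0 PS=0]
  ✗ PAGE_NOT_PRESENT  [1 reads]
#2 VA=0x434045E4 (w,kernel):
  L0: frame=0x21 idx=1 entry=0x28007 [P=1 RW=1 US=1 PS=0]
  L1: frame=0x28 idx=26 entry=0x29007 [P=1 RW=1 US=1 PS=0]
  L2: frame=0x29 idx=4 entry=0x2D007 [P=1 RW=1 US=1 PS=0]
  ⇒ phys 0x2D5E4  [3 reads]

Access #1 fault: PAGE_NOT_PRESENT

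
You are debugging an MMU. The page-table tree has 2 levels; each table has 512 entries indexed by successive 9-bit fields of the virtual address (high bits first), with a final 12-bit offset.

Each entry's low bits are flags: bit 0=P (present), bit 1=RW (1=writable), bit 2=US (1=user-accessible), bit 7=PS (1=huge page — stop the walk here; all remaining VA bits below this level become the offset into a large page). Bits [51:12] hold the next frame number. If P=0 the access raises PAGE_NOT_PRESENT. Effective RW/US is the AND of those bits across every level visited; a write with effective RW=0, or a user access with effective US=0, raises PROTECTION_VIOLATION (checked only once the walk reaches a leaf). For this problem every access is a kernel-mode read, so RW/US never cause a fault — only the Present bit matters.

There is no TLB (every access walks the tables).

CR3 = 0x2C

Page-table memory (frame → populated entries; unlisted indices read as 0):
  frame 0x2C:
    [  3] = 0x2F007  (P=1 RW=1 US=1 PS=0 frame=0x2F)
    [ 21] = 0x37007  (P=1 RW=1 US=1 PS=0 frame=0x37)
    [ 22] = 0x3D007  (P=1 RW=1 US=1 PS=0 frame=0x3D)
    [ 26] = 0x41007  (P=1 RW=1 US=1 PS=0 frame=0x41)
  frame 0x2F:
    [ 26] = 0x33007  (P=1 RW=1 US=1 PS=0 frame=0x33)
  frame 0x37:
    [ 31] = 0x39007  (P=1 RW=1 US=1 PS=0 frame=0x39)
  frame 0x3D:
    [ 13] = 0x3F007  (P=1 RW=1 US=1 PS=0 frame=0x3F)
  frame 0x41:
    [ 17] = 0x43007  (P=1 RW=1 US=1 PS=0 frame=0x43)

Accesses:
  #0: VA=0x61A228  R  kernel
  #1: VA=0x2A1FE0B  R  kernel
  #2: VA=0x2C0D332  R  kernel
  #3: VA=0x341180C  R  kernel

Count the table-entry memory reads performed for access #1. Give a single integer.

Per-access translation:
#0 VA=0x61A228 (r,kernel):
  lvl0: tbl 0x2C, slot 3 ⇒ 0x2F007 (P1/RW1/US1/PS0)
  lvl1: tbl 0x2F, slot 26 ⇒ 0x33007 (P1/RW1/US1/PS0)
  ⇒ phys 0x33228  [2 reads]
#1 VA=0x2A1FE0B (r,kernel):
  lvl0: tbl 0x2C, slot 21 ⇒ 0x37007 (P1/RW1/US1/PS0)
  lvl1: tbl 0x37, slot 31 ⇒ 0x39007 (P1/RW1/US1/PS0)
  ⇒ phys 0x39E0B  [2 reads]
#2 VA=0x2C0D332 (r,kernel):
  lvl0: tbl 0x2C, slot 22 ⇒ 0x3D007 (P1/RW1/US1/PS0)
  lvl1: tbl 0x3D, slot 13 ⇒ 0x3F007 (P1/RW1/US1/PS0)
  ⇒ phys 0x3F332  [2 reads]
#3 VA=0x341180C (r,kernel):
  lvl0: tbl 0x2C, slot 26 ⇒ 0x41007 (P1/RW1/US1/PS0)
  lvl1: tbl 0x41, slot 17 ⇒ 0x43007 (P1/RW1/US1/PS0)
  ⇒ phys 0x4380C  [2 reads]

Entries read for #1: 2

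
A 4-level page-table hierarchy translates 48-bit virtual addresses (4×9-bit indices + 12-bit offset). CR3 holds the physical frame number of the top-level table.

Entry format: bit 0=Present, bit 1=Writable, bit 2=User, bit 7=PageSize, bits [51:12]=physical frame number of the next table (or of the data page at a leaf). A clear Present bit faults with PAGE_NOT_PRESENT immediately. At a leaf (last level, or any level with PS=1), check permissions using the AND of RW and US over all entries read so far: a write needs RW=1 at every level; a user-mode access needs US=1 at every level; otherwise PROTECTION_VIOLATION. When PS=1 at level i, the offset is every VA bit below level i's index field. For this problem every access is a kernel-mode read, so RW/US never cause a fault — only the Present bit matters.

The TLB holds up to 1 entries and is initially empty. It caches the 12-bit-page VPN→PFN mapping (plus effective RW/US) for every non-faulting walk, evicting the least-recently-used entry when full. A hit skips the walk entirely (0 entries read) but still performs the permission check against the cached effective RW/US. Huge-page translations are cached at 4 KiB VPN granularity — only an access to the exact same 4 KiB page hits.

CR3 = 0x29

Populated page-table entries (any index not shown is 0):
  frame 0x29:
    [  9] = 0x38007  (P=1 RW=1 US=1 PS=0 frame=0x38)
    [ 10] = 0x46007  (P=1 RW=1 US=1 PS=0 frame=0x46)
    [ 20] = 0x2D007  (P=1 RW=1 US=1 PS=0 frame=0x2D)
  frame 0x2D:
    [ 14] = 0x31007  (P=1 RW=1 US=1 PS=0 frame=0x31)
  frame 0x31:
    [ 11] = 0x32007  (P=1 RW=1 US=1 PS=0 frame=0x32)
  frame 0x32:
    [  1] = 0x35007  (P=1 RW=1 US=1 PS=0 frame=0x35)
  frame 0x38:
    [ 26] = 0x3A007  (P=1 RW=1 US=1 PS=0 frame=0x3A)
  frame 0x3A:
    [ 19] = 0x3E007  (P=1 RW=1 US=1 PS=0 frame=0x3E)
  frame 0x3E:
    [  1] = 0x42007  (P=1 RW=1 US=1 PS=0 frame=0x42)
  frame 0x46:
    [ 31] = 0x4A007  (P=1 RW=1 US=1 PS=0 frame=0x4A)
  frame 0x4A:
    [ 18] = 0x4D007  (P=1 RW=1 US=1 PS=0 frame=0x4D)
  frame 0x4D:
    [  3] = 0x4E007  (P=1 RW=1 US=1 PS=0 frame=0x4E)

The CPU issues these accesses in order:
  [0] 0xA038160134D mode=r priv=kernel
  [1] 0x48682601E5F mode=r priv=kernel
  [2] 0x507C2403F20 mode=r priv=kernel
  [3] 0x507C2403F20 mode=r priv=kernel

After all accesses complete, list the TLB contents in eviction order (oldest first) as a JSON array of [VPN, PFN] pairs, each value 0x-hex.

Trace:
#0 VA=0xA038160134D (r,kernel):
  lvl0: tbl 0x29, slot 20 ⇒ 0x2D007 (P1/RW1/US1/PS0)
  lvl1: tbl 0x2D, slot 14 ⇒ 0x31007 (P1/RW1/US1/PS0)
  lvl2: tbl 0x31, slot 11 ⇒ 0x32007 (P1/RW1/US1/PS0)
  lvl3: tbl 0x32, slot 1 ⇒ 0x35007 (P1/RW1/US1/PS0)
  ✓ 0x3534D  — 4 lookups
#1 VA=0x48682601E5F (r,kernel):
  lvl0: tbl 0x29, slot 9 ⇒ 0x38007 (P1/RW1/US1/PS0)
  lvl1: tbl 0x38, slot 26 ⇒ 0x3A007 (P1/RW1/US1/PS0)
  lvl2: tbl 0x3A, slot 19 ⇒ 0x3E007 (P1/RW1/US1/PS0)
  lvl3: tbl 0x3E, slot 1 ⇒ 0x42007 (P1/RW1/US1/PS0)
  ✓ 0x42E5F  — 4 lookups
#2 VA=0x507C2403F20 (r,kernel):
  lvl0: tbl 0x29, slot 10 ⇒ 0x46007 (P1/RW1/US1/PS0)
  lvl1: tbl 0x46, slot 31 ⇒ 0x4A007 (P1/RW1/US1/PS0)
  lvl2: tbl 0x4A, slot 18 ⇒ 0x4D007 (P1/RW1/US1/PS0)
  lvl3: tbl 0x4D, slot 3 ⇒ 0x4E007 (P1/RW1/US1/PS0)
  ✓ 0x4EF20  — 4 lookups
#3 VA=0x507C2403F20 (r,kernel):
  TLB hit vpn=0x507C2403 → PA=0x4EF20

TLB: [["0x507C2403", "0x4E"]]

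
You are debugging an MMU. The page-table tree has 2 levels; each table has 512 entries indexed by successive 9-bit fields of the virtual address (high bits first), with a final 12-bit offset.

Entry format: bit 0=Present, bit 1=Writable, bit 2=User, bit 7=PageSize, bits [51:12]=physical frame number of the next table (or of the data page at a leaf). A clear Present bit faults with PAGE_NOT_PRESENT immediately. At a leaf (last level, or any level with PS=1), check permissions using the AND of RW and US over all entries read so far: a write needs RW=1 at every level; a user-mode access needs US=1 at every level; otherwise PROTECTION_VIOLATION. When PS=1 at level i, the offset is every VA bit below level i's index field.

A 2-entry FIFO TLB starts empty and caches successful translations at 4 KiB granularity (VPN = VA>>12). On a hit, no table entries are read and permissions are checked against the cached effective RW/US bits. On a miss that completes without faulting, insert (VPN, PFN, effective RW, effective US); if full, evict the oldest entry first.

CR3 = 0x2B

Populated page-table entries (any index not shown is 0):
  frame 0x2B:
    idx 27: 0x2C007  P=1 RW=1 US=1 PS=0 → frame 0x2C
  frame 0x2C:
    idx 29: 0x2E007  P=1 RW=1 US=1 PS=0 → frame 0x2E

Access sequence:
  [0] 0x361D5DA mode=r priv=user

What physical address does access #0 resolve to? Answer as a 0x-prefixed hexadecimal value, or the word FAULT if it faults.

Trace:
#0 VA=0x361D5DA (r,user):
  lvl0: tbl 0x2B, slot 27 ⇒ 0x2C007 (P1/RW1/US1/PS0)
  lvl1: tbl 0x2C, slot 29 ⇒ 0x2E007 (P1/RW1/US1/PS0)
  ✓ 0x2E5DA  — 2 lookups

Access #0 PA: 0x2E5DA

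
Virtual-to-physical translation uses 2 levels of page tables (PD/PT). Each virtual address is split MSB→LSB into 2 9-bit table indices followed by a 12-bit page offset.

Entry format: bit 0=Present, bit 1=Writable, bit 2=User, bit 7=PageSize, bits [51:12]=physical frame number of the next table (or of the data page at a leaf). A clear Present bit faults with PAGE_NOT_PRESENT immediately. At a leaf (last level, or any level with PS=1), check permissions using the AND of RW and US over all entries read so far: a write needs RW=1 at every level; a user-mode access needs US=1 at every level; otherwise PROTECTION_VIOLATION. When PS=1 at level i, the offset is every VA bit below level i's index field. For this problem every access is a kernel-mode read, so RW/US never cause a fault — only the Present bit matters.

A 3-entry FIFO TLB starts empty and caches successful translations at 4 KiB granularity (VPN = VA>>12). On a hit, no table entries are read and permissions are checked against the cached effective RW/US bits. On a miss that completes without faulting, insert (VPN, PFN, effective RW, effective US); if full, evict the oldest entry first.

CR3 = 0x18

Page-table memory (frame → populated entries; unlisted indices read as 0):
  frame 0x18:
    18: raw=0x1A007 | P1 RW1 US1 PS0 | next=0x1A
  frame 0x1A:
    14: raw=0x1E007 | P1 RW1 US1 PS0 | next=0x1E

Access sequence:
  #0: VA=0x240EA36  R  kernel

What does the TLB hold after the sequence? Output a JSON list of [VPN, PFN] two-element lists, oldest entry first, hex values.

Per-access translation:
#0 VA=0x240EA36 (r,kernel):
  [0] read 0x18 idx=18: raw=0x1A007 flags P=1 W=1 U=1 S=0
  [1] read 0x1A idx=14: raw=0x1E007 flags P=1 W=1 U=1 S=0
  → PA=0x1EA36  (2 entries read)

TLB: [["0x240E", "0x1E"]]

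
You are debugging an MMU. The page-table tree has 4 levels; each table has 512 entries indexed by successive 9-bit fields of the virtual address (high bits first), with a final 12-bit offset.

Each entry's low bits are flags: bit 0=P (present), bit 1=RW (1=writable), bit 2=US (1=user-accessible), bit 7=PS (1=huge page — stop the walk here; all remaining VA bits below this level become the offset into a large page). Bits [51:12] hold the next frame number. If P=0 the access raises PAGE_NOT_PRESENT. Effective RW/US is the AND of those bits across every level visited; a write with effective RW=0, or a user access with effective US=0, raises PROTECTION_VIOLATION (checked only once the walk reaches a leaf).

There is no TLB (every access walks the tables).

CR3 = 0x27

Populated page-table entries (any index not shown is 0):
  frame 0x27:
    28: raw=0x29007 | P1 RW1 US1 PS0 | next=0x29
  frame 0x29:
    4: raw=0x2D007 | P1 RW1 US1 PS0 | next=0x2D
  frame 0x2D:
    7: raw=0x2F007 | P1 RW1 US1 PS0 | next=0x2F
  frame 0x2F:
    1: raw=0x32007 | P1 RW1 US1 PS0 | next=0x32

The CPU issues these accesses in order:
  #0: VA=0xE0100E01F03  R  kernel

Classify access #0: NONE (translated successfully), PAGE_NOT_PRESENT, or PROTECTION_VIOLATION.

Walk each access:
#0 VA=0xE0100E01F03 (r,kernel):
  L0 @0x27[28] → 0x29007  P=1,RW=1,US=1,PS=0
  L1 @0x29[4] → 0x2D007  P=1,RW=1,US=1,PS=0
  L2 @0x2D[7] → 0x2F007  P=1,RW=1,US=1,PS=0
  L3 @0x2F[1] → 0x32007  P=1,RW=1,US=1,PS=0
  ⇒ phys 0x32F03  [4 reads]

Access #0 fault: NONE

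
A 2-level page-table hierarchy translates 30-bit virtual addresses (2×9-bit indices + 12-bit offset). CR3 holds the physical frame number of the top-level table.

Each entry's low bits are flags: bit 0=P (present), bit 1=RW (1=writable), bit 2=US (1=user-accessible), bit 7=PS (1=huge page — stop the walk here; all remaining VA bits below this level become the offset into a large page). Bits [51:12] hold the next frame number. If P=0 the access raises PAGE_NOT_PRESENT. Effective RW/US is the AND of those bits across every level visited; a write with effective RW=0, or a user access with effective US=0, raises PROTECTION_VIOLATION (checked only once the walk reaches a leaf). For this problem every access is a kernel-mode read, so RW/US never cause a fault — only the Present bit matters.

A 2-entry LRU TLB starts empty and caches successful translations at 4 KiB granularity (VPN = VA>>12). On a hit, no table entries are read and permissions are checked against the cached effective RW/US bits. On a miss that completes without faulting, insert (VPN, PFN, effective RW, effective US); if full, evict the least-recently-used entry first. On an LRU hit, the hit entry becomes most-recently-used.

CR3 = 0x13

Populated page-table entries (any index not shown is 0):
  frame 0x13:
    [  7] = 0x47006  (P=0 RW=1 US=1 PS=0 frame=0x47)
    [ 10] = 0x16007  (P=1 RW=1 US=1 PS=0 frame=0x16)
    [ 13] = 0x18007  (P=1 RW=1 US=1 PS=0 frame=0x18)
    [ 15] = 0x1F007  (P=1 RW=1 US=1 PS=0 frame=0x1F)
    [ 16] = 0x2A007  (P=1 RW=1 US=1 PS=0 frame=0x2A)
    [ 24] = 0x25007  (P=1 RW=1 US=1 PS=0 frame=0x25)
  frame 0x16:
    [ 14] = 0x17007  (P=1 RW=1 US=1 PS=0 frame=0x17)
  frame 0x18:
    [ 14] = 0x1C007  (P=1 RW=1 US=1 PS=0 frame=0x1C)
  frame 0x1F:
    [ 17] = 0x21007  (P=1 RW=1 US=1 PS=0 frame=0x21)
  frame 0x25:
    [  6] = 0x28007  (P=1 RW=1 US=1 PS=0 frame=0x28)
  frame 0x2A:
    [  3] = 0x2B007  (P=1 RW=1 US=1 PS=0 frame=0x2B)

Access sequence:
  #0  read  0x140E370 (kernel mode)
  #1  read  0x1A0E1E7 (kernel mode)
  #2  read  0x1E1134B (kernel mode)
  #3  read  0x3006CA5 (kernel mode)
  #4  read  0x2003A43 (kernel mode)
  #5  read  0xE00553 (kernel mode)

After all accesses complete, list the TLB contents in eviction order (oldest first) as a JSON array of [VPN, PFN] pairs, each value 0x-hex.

Walk each access:
#0 VA=0x140E370 (r,kernel):
  lvl0: tbl 0x13, slot 10 ⇒ 0x16007 (P1/RW1/US1/PS0)
  lvl1: tbl 0x16, slot 14 ⇒ 0x17007 (P1/RW1/US1/PS0)
  → PA=0x17370  (2 entries read)
#1 VA=0x1A0E1E7 (r,kernel):
  lvl0: tbl 0x13, slot 13 ⇒ 0x18007 (P1/RW1/US1/PS0)
  lvl1: tbl 0x18, slot 14 ⇒ 0x1C007 (P1/RW1/US1/PS0)
  → PA=0x1C1E7  (2 entries read)
#2 VA=0x1E1134B (r,kernel):
  lvl0: tbl 0x13, slot 15 ⇒ 0x1F007 (P1/RW1/US1/PS0)
  lvl1: tbl 0x1F, slot 17 ⇒ 0x21007 (P1/RW1/US1/PS0)
  → PA=0x2134B  (2 entries read)
#3 VA=0x3006CA5 (r,kernel):
  lvl0: tbl 0x13, slot 24 ⇒ 0x25007 (P1/RW1/US1/PS0)
  lvl1: tbl 0x25, slot 6 ⇒ 0x28007 (P1/RW1/US1/PS0)
  → PA=0x28CA5  (2 entries read)
#4 VA=0x2003A43 (r,kernel):
  lvl0: tbl 0x13, slot 16 ⇒ 0x2A007 (P1/RW1/US1/PS0)
  lvl1: tbl 0x2A, slot 3 ⇒ 0x2B007 (P1/RW1/US1/PS0)
  → PA=0x2BA43  (2 entries read)
#5 VA=0xE00553 (r,kernel):
  lvl0: tbl 0x13, slot 7 ⇒ 0x47006 (P0/RW1/US1/PS0)
  ✗ PAGE_NOT_PRESENT  [1 reads]

TLB: [["0x3006", "0x28"], ["0x2003", "0x2B"]]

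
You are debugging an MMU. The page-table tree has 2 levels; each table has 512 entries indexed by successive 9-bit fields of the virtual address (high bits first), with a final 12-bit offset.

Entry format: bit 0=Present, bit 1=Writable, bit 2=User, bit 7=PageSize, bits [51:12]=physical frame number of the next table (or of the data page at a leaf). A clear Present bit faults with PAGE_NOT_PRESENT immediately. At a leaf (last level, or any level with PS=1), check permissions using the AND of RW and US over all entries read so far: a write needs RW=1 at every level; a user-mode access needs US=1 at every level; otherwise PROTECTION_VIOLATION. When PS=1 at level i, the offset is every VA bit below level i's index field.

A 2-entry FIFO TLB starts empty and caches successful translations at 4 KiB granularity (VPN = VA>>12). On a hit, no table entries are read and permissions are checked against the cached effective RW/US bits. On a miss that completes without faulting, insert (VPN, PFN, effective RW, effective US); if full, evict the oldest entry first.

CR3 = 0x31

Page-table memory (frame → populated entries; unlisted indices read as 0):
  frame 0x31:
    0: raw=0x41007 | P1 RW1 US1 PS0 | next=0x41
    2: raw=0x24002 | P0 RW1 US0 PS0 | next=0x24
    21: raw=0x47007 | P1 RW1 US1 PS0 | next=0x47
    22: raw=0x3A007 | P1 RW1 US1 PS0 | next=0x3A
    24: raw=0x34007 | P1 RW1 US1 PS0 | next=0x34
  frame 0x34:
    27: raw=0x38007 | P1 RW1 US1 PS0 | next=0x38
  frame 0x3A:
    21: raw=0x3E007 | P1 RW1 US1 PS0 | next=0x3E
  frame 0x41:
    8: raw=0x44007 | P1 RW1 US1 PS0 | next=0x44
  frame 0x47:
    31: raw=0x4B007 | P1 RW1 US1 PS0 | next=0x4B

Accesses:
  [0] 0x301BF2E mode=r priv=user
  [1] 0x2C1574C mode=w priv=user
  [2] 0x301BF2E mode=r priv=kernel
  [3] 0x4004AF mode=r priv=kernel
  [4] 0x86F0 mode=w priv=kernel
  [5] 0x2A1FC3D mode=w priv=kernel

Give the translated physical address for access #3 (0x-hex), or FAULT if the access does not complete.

Trace:
#0 VA=0x301BF2E (r,user):
  L0: frame=0x31 idx=24 entry=0x34007 [P=1 RW=1 US=1 PS=0]
  L1: frame=0x34 idx=27 entry=0x38007 [P=1 RW=1 US=1 PS=0]
  ✓ 0x38F2E  — 2 lookups
#1 VA=0x2C1574C (w,user):
  L0: frame=0x31 idx=22 entry=0x3A007 [P=1 RW=1 US=1 PS=0]
  L1: frame=0x3A idx=21 entry=0x3E007 [P=1 RW=1 US=1 PS=0]
  ✓ 0x3E74C  — 2 lookups
#2 VA=0x301BF2E (r,kernel):
  TLB hit vpn=0x301B → PA=0x38F2E
#3 VA=0x4004AF (r,kernel):
  L0: frame=0x31 idx=2 entry=0x24002 [P=0 RW=1 US=0 PS=0]
  ⇒ fault: PAGE_NOT_PRESENT  — 1 lookups
#4 VA=0x86F0 (w,kernel):
  L0: frame=0x31 idx=0 entry=0x41007 [P=1 RW=1 US=1 PS=0]
  L1: frame=0x41 idx=8 entry=0x44007 [P=1 RW=1 US=1 PS=0]
  ✓ 0x446F0  — 2 lookups
#5 VA=0x2A1FC3D (w,kernel):
  L0: frame=0x31 idx=21 entry=0x47007 [P=1 RW=1 US=1 PS=0]
  L1: frame=0x47 idx=31 entry=0x4B007 [P=1 RW=1 US=1 PS=0]
  ✓ 0x4BC3D  — 2 lookups

Access #3 PA: FAULT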